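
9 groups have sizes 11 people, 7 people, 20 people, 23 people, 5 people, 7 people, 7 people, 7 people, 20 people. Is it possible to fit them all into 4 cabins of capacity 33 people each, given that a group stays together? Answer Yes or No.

Yes

A valid assignment using 4 cabins:
  cabin 1: 23 + 7 = 30
  cabin 2: 20 + 11 = 31
  cabin 3: 20 + 7 + 5 = 32
  cabin 4: 7 + 7 = 14
Every load is within 33 people, so 4 cabins suffice.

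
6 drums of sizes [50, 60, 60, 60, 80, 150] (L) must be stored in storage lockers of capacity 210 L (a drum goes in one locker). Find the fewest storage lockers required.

Total = 150 + 80 + 60 + 60 + 60 + 50 = 460 L.
Lower bound: ⌈460/210⌉ = 3 storage lockers.
A packing using 3 storage lockers:
  locker 1: 150 + 60 = 210
  locker 2: 80 + 60 + 60 = 200
  locker 3: 50 = 50
This matches the lower bound, so 3 is optimal.

3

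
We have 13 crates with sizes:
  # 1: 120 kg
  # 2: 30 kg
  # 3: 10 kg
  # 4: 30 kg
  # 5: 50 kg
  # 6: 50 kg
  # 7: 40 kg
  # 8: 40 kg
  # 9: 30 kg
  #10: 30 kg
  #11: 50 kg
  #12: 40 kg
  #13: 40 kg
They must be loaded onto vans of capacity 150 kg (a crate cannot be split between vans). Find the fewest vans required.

Total = 120 + 50 + 50 + 50 + 40 + 40 + 40 + 40 + 30 + 30 + 30 + 30 + 10 = 560 kg.
Lower bound: ⌈560/150⌉ = 4 vans.
A packing using 4 vans:
  van 1: 120 + 30 = 150
  van 2: 50 + 50 + 50 = 150
  van 3: 40 + 40 + 40 + 30 = 150
  van 4: 40 + 30 + 30 + 10 = 110
This matches the lower bound, so 4 is optimal.

4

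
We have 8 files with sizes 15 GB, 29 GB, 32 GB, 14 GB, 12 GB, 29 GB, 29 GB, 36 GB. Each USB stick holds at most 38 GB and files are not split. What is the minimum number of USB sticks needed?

Total = 36 + 32 + 29 + 29 + 29 + 15 + 14 + 12 = 196 GB.
Lower bound: ⌈196/38⌉ = 6 USB sticks.
A packing using 7 USB sticks:
  USB stick 1: 36 = 36
  USB stick 2: 32 = 32
  USB stick 3: 29 = 29
  USB stick 4: 29 = 29
  USB stick 5: 29 = 29
  USB stick 6: 15 + 14 = 29
  USB stick 7: 12 = 12
No arrangement into 6 USB sticks stays within capacity, so 7 is optimal.

7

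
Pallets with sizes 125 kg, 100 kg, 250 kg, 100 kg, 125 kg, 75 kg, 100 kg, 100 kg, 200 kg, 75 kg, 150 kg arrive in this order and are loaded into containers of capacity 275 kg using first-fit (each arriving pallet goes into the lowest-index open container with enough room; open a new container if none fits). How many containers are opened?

  125 → container 1 (new)  [load 125/275]
  100 → container 1  [load 225/275]
  250 → container 2 (new)  [load 250/275]
  100 → container 3 (new)  [load 100/275]
  125 → container 3  [load 225/275]
  75 → container 4 (new)  [load 75/275]
  100 → container 4  [load 175/275]
  100 → container 4  [load 275/275]
  200 → container 5 (new)  [load 200/275]
  75 → container 5  [load 275/275]
  150 → container 6 (new)  [load 150/275]
6 containers opened.

6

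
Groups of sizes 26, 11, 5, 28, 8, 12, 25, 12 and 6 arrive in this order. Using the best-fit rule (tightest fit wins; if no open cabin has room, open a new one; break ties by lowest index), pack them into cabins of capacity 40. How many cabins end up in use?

4

  26 → cabin 1 (new)  [load 26/40]
  11 → cabin 1  [load 37/40]
  5 → cabin 2 (new)  [load 5/40]
  28 → cabin 2  [load 33/40]
  8 → cabin 3 (new)  [load 8/40]
  12 → cabin 3  [load 20/40]
  25 → cabin 4 (new)  [load 25/40]
  12 → cabin 4  [load 37/40]
  6 → cabin 2  [load 39/40]
4 cabins opened.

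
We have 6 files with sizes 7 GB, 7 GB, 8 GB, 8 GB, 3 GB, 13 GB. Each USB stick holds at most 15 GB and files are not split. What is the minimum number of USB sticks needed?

4

Total = 13 + 8 + 8 + 7 + 7 + 3 = 46 GB.
Lower bound: ⌈46/15⌉ = 4 USB sticks.
A packing using 4 USB sticks:
  USB stick 1: 13 = 13
  USB stick 2: 8 + 7 = 15
  USB stick 3: 8 + 7 = 15
  USB stick 4: 3 = 3
This matches the lower bound, so 4 is optimal.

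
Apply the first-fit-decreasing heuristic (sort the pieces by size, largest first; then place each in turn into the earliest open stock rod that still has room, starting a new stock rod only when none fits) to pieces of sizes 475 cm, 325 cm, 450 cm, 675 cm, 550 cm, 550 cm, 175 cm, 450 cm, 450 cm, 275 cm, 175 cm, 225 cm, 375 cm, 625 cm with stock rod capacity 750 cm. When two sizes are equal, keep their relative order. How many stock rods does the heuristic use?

9

Sorted descending: 675, 625, 550, 550, 475, 450, 450, 450, 375, 325, 275, 225, 175, 175.
  675 → stock rod 1 (new)  [load 675/750]
  625 → stock rod 2 (new)  [load 625/750]
  550 → stock rod 3 (new)  [load 550/750]
  550 → stock rod 4 (new)  [load 550/750]
  475 → stock rod 5 (new)  [load 475/750]
  450 → stock rod 6 (new)  [load 450/750]
  450 → stock rod 7 (new)  [load 450/750]
  450 → stock rod 8 (new)  [load 450/750]
  375 → stock rod 9 (new)  [load 375/750]
  325 → stock rod 9  [load 700/750]
  275 → stock rod 5  [load 750/750]
  225 → stock rod 6  [load 675/750]
  175 → stock rod 3  [load 725/750]
  175 → stock rod 4  [load 725/750]
9 stock rods opened.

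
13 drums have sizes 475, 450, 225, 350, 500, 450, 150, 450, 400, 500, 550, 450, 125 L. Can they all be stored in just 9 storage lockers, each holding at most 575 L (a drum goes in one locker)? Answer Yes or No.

No

Total = 5075 L; ⌈5075/575⌉ = 9.
10 drums each exceed half the capacity and cannot share a locker, forcing at least 10 storage lockers.
At least 10 storage lockers are required, but only 9 are allowed.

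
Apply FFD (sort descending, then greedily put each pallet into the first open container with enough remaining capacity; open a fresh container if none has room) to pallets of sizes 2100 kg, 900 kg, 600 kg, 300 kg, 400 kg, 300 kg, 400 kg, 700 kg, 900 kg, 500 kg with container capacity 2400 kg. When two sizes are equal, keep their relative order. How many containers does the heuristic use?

3

Sorted descending: 2100, 900, 900, 700, 600, 500, 400, 400, 300, 300.
  2100 → container 1 (new)  [load 2100/2400]
  900 → container 2 (new)  [load 900/2400]
  900 → container 2  [load 1800/2400]
  700 → container 3 (new)  [load 700/2400]
  600 → container 2  [load 2400/2400]
  500 → container 3  [load 1200/2400]
  400 → container 3  [load 1600/2400]
  400 → container 3  [load 2000/2400]
  300 → container 1  [load 2400/2400]
  300 → container 3  [load 2300/2400]
3 containers opened.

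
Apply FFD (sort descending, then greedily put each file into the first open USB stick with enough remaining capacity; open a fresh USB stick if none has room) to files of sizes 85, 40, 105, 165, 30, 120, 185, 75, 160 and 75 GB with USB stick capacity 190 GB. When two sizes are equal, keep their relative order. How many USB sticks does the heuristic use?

Sorted descending: 185, 165, 160, 120, 105, 85, 75, 75, 40, 30.
  185 → USB stick 1 (new)  [load 185/190]
  165 → USB stick 2 (new)  [load 165/190]
  160 → USB stick 3 (new)  [load 160/190]
  120 → USB stick 4 (new)  [load 120/190]
  105 → USB stick 5 (new)  [load 105/190]
  85 → USB stick 5  [load 190/190]
  75 → USB stick 6 (new)  [load 75/190]
  75 → USB stick 6  [load 150/190]
  40 → USB stick 4  [load 160/190]
  30 → USB stick 3  [load 190/190]
6 USB sticks opened.

6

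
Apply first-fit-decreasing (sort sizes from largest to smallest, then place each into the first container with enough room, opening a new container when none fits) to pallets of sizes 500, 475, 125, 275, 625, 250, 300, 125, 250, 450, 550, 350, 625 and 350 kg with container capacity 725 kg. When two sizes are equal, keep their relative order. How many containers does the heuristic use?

Sorted descending: 625, 625, 550, 500, 475, 450, 350, 350, 300, 275, 250, 250, 125, 125.
  625 → container 1 (new)  [load 625/725]
  625 → container 2 (new)  [load 625/725]
  550 → container 3 (new)  [load 550/725]
  500 → container 4 (new)  [load 500/725]
  475 → container 5 (new)  [load 475/725]
  450 → container 6 (new)  [load 450/725]
  350 → container 7 (new)  [load 350/725]
  350 → container 7  [load 700/725]
  300 → container 8 (new)  [load 300/725]
  275 → container 6  [load 725/725]
  250 → container 5  [load 725/725]
  250 → container 8  [load 550/725]
  125 → container 3  [load 675/725]
  125 → container 4  [load 625/725]
8 containers opened.

8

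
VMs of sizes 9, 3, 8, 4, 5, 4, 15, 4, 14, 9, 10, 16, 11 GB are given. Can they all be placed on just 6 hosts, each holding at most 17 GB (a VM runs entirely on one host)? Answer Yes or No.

No

Total = 112 GB; ⌈112/17⌉ = 7.
At least 7 hosts are required, but only 6 are allowed.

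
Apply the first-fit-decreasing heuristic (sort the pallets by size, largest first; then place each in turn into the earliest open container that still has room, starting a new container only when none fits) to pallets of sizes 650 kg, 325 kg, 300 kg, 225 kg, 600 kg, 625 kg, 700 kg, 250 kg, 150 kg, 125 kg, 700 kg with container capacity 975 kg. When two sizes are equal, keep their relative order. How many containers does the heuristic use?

5

Sorted descending: 700, 700, 650, 625, 600, 325, 300, 250, 225, 150, 125.
  700 → container 1 (new)  [load 700/975]
  700 → container 2 (new)  [load 700/975]
  650 → container 3 (new)  [load 650/975]
  625 → container 4 (new)  [load 625/975]
  600 → container 5 (new)  [load 600/975]
  325 → container 3  [load 975/975]
  300 → container 4  [load 925/975]
  250 → container 1  [load 950/975]
  225 → container 2  [load 925/975]
  150 → container 5  [load 750/975]
  125 → container 5  [load 875/975]
5 containers opened.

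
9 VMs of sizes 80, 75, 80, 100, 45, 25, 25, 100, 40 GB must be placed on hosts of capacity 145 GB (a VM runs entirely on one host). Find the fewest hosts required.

5

Total = 100 + 100 + 80 + 80 + 75 + 45 + 40 + 25 + 25 = 570 GB.
Lower bound: ⌈570/145⌉ = 4 hosts.
Also, 5 VMs each exceed 145/2 GB, and no two of those can share a host, so at least 5 hosts are needed.
A packing using 5 hosts:
  host 1: 100 + 45 = 145
  host 2: 100 + 40 = 140
  host 3: 80 + 25 + 25 = 130
  host 4: 80 = 80
  host 5: 75 = 75
This matches the lower bound, so 5 is optimal.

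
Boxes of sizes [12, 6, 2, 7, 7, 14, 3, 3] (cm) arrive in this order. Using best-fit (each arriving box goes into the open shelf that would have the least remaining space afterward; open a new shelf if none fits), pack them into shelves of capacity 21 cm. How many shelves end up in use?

3

  12 → shelf 1 (new)  [load 12/21]
  6 → shelf 1  [load 18/21]
  2 → shelf 1  [load 20/21]
  7 → shelf 2 (new)  [load 7/21]
  7 → shelf 2  [load 14/21]
  14 → shelf 3 (new)  [load 14/21]
  3 → shelf 2  [load 17/21]
  3 → shelf 2  [load 20/21]
3 shelves opened.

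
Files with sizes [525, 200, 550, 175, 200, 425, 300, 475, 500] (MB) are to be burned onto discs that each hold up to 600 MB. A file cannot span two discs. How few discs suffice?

7

Total = 550 + 525 + 500 + 475 + 425 + 300 + 200 + 200 + 175 = 3350 MB.
Lower bound: ⌈3350/600⌉ = 6 discs.
A packing using 7 discs:
  disc 1: 550 = 550
  disc 2: 525 = 525
  disc 3: 500 = 500
  disc 4: 475 = 475
  disc 5: 425 + 175 = 600
  disc 6: 300 + 200 = 500
  disc 7: 200 = 200
No arrangement into 6 discs stays within capacity, so 7 is optimal.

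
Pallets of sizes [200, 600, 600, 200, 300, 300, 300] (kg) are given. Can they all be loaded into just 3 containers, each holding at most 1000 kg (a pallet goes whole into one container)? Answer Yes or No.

Yes

A valid assignment using 3 containers:
  container 1: 600 + 300 = 900
  container 2: 600 + 300 = 900
  container 3: 300 + 200 + 200 = 700
Every load is within 1000 kg, so 3 containers suffice.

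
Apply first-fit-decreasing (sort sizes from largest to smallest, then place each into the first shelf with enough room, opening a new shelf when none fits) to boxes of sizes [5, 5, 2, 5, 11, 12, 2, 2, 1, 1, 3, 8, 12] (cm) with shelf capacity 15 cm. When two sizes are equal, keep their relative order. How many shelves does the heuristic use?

5

Sorted descending: 12, 12, 11, 8, 5, 5, 5, 3, 2, 2, 2, 1, 1.
  12 → shelf 1 (new)  [load 12/15]
  12 → shelf 2 (new)  [load 12/15]
  11 → shelf 3 (new)  [load 11/15]
  8 → shelf 4 (new)  [load 8/15]
  5 → shelf 4  [load 13/15]
  5 → shelf 5 (new)  [load 5/15]
  5 → shelf 5  [load 10/15]
  3 → shelf 1  [load 15/15]
  2 → shelf 2  [load 14/15]
  2 → shelf 3  [load 13/15]
  2 → shelf 3  [load 15/15]
  1 → shelf 2  [load 15/15]
  1 → shelf 4  [load 14/15]
5 shelves opened.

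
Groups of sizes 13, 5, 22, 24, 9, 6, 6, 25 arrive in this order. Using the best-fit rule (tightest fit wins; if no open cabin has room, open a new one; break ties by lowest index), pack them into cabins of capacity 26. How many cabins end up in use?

  13 → cabin 1 (new)  [load 13/26]
  5 → cabin 1  [load 18/26]
  22 → cabin 2 (new)  [load 22/26]
  24 → cabin 3 (new)  [load 24/26]
  9 → cabin 4 (new)  [load 9/26]
  6 → cabin 1  [load 24/26]
  6 → cabin 4  [load 15/26]
  25 → cabin 5 (new)  [load 25/26]
5 cabins opened.

5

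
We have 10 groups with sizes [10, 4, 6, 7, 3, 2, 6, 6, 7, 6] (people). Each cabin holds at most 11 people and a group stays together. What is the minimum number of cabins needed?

7

Total = 10 + 7 + 7 + 6 + 6 + 6 + 6 + 4 + 3 + 2 = 57 people.
Lower bound: ⌈57/11⌉ = 6 cabins.
Also, 7 groups each exceed 11/2 people, and no two of those can share a cabin, so at least 7 cabins are needed.
A packing using 7 cabins:
  cabin 1: 10 = 10
  cabin 2: 7 + 4 = 11
  cabin 3: 7 + 3 = 10
  cabin 4: 6 + 2 = 8
  cabin 5: 6 = 6
  cabin 6: 6 = 6
  cabin 7: 6 = 6
This matches the lower bound, so 7 is optimal.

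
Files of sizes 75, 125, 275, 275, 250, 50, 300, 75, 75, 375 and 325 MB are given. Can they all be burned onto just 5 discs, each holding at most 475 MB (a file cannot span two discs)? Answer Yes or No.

No

Total = 2200 MB; ⌈2200/475⌉ = 5.
6 files each exceed half the capacity and cannot share a disc, forcing at least 6 discs.
At least 6 discs are required, but only 5 are allowed.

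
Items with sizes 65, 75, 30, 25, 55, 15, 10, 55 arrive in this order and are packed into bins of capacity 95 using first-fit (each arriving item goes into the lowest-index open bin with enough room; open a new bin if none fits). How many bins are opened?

  65 → bin 1 (new)  [load 65/95]
  75 → bin 2 (new)  [load 75/95]
  30 → bin 1  [load 95/95]
  25 → bin 3 (new)  [load 25/95]
  55 → bin 3  [load 80/95]
  15 → bin 2  [load 90/95]
  10 → bin 3  [load 90/95]
  55 → bin 4 (new)  [load 55/95]
4 bins opened.

4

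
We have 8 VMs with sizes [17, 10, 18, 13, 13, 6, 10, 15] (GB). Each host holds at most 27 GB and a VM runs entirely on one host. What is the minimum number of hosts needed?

Total = 18 + 17 + 15 + 13 + 13 + 10 + 10 + 6 = 102 GB.
Lower bound: ⌈102/27⌉ = 4 hosts.
A packing using 4 hosts:
  host 1: 18 + 6 = 24
  host 2: 17 + 10 = 27
  host 3: 15 + 10 = 25
  host 4: 13 + 13 = 26
This matches the lower bound, so 4 is optimal.

4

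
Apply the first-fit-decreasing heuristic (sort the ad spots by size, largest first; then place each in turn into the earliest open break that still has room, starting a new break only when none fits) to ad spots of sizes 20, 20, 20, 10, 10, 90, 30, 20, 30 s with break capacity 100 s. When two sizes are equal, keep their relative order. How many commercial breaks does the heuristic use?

3

Sorted descending: 90, 30, 30, 20, 20, 20, 20, 10, 10.
  90 → break 1 (new)  [load 90/100]
  30 → break 2 (new)  [load 30/100]
  30 → break 2  [load 60/100]
  20 → break 2  [load 80/100]
  20 → break 2  [load 100/100]
  20 → break 3 (new)  [load 20/100]
  20 → break 3  [load 40/100]
  10 → break 1  [load 100/100]
  10 → break 3  [load 50/100]
3 commercial breaks opened.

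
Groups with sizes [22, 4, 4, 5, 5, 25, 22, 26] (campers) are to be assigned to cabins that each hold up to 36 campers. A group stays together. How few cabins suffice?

4

Total = 26 + 25 + 22 + 22 + 5 + 5 + 4 + 4 = 113 campers.
Lower bound: ⌈113/36⌉ = 4 cabins.
A packing using 4 cabins:
  cabin 1: 26 + 5 + 5 = 36
  cabin 2: 25 + 4 + 4 = 33
  cabin 3: 22 = 22
  cabin 4: 22 = 22
This matches the lower bound, so 4 is optimal.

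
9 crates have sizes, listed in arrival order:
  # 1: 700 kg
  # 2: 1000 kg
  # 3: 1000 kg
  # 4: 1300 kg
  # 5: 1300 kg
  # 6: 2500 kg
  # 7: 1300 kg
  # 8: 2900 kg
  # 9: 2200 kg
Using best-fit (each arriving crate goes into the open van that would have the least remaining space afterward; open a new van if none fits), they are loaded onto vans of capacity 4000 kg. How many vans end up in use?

4

  700 → van 1 (new)  [load 700/4000]
  1000 → van 1  [load 1700/4000]
  1000 → van 1  [load 2700/4000]
  1300 → van 1  [load 4000/4000]
  1300 → van 2 (new)  [load 1300/4000]
  2500 → van 2  [load 3800/4000]
  1300 → van 3 (new)  [load 1300/4000]
  2900 → van 4 (new)  [load 2900/4000]
  2200 → van 3  [load 3500/4000]
4 vans opened.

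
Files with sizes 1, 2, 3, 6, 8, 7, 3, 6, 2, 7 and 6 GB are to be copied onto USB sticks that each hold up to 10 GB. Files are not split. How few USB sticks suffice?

Total = 8 + 7 + 7 + 6 + 6 + 6 + 3 + 3 + 2 + 2 + 1 = 51 GB.
Lower bound: ⌈51/10⌉ = 6 USB sticks.
A packing using 6 USB sticks:
  USB stick 1: 8 + 2 = 10
  USB stick 2: 7 + 3 = 10
  USB stick 3: 7 + 3 = 10
  USB stick 4: 6 + 2 + 1 = 9
  USB stick 5: 6 = 6
  USB stick 6: 6 = 6
This matches the lower bound, so 6 is optimal.

6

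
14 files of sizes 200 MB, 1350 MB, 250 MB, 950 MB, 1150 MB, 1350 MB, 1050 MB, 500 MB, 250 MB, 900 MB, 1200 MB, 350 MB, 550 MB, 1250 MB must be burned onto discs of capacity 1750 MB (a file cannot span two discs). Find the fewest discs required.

8

Total = 1350 + 1350 + 1250 + 1200 + 1150 + 1050 + 950 + 900 + 550 + 500 + 350 + 250 + 250 + 200 = 11300 MB.
Lower bound: ⌈11300/1750⌉ = 7 discs.
Also, 8 files each exceed 875 MB, and no two of those can share a disc, so at least 8 discs are needed.
A packing using 8 discs:
  disc 1: 1350 + 350 = 1700
  disc 2: 1350 + 250 = 1600
  disc 3: 1250 + 500 = 1750
  disc 4: 1200 + 550 = 1750
  disc 5: 1150 + 250 + 200 = 1600
  disc 6: 1050 = 1050
  disc 7: 950 = 950
  disc 8: 900 = 900
This matches the lower bound, so 8 is optimal.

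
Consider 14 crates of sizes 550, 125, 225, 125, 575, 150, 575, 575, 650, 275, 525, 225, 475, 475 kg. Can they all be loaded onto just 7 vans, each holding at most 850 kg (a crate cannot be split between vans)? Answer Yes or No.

No

Total = 5525 kg; ⌈5525/850⌉ = 7.
8 crates each exceed half the capacity and cannot share a van, forcing at least 8 vans.
At least 8 vans are required, but only 7 are allowed.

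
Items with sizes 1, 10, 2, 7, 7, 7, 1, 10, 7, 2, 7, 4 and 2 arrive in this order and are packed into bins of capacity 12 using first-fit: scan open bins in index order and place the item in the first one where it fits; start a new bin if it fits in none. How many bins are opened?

  1 → bin 1 (new)  [load 1/12]
  10 → bin 1  [load 11/12]
  2 → bin 2 (new)  [load 2/12]
  7 → bin 2  [load 9/12]
  7 → bin 3 (new)  [load 7/12]
  7 → bin 4 (new)  [load 7/12]
  1 → bin 1  [load 12/12]
  10 → bin 5 (new)  [load 10/12]
  7 → bin 6 (new)  [load 7/12]
  2 → bin 2  [load 11/12]
  7 → bin 7 (new)  [load 7/12]
  4 → bin 3  [load 11/12]
  2 → bin 4  [load 9/12]
7 bins opened.

7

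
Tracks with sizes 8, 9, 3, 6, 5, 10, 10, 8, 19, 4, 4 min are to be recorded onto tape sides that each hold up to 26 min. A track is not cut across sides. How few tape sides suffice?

4

Total = 19 + 10 + 10 + 9 + 8 + 8 + 6 + 5 + 4 + 4 + 3 = 86 min.
Lower bound: ⌈86/26⌉ = 4 tape sides.
A packing using 4 tape sides:
  side 1: 19 + 6 = 25
  side 2: 10 + 10 + 5 = 25
  side 3: 9 + 8 + 8 = 25
  side 4: 4 + 4 + 3 = 11
This matches the lower bound, so 4 is optimal.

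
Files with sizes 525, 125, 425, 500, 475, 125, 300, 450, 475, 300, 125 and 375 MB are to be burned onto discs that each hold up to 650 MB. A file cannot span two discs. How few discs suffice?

Total = 525 + 500 + 475 + 475 + 450 + 425 + 375 + 300 + 300 + 125 + 125 + 125 = 4200 MB.
Lower bound: ⌈4200/650⌉ = 7 discs.
A packing using 8 discs:
  disc 1: 525 + 125 = 650
  disc 2: 500 + 125 = 625
  disc 3: 475 + 125 = 600
  disc 4: 475 = 475
  disc 5: 450 = 450
  disc 6: 425 = 425
  disc 7: 375 = 375
  disc 8: 300 + 300 = 600
No arrangement into 7 discs stays within capacity, so 8 is optimal.

8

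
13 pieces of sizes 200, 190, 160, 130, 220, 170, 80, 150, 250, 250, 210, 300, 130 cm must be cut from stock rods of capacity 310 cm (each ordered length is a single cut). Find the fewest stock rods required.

10

Total = 300 + 250 + 250 + 220 + 210 + 200 + 190 + 170 + 160 + 150 + 130 + 130 + 80 = 2440 cm.
Lower bound: ⌈2440/310⌉ = 8 stock rods.
Also, 9 pieces each exceed 155 cm, and no two of those can share a stock rod, so at least 9 stock rods are needed.
A packing using 10 stock rods:
  stock rod 1: 300 = 300
  stock rod 2: 250 = 250
  stock rod 3: 250 = 250
  stock rod 4: 220 + 80 = 300
  stock rod 5: 210 = 210
  stock rod 6: 200 = 200
  stock rod 7: 190 = 190
  stock rod 8: 170 + 130 = 300
  stock rod 9: 160 + 150 = 310
  stock rod 10: 130 = 130
No arrangement into 9 stock rods stays within capacity, so 10 is optimal.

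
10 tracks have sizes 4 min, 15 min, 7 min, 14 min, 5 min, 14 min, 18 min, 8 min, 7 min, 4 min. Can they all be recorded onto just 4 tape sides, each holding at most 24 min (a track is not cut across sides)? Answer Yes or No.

No

Total = 96 min; ⌈96/24⌉ = 4.
The bound of 4 does not rule out 4, but exhaustive search shows no assignment into 4 tape sides of capacity 24 min exists — the minimum is 5.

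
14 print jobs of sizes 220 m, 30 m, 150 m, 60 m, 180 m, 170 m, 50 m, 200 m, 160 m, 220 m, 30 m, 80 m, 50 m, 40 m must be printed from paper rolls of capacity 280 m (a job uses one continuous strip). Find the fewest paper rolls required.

Total = 220 + 220 + 200 + 180 + 170 + 160 + 150 + 80 + 60 + 50 + 50 + 40 + 30 + 30 = 1640 m.
Lower bound: ⌈1640/280⌉ = 6 paper rolls.
Also, 7 print jobs each exceed 140 m, and no two of those can share a roll, so at least 7 paper rolls are needed.
A packing using 7 paper rolls:
  roll 1: 220 + 60 = 280
  roll 2: 220 + 50 = 270
  roll 3: 200 + 80 = 280
  roll 4: 180 + 50 + 40 = 270
  roll 5: 170 + 30 + 30 = 230
  roll 6: 160 = 160
  roll 7: 150 = 150
This matches the lower bound, so 7 is optimal.

7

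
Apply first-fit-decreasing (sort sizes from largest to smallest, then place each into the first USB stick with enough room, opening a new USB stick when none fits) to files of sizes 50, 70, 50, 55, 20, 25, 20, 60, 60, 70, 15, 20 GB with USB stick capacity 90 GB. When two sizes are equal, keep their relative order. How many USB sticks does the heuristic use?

7

Sorted descending: 70, 70, 60, 60, 55, 50, 50, 25, 20, 20, 20, 15.
  70 → USB stick 1 (new)  [load 70/90]
  70 → USB stick 2 (new)  [load 70/90]
  60 → USB stick 3 (new)  [load 60/90]
  60 → USB stick 4 (new)  [load 60/90]
  55 → USB stick 5 (new)  [load 55/90]
  50 → USB stick 6 (new)  [load 50/90]
  50 → USB stick 7 (new)  [load 50/90]
  25 → USB stick 3  [load 85/90]
  20 → USB stick 1  [load 90/90]
  20 → USB stick 2  [load 90/90]
  20 → USB stick 4  [load 80/90]
  15 → USB stick 5  [load 70/90]
7 USB sticks opened.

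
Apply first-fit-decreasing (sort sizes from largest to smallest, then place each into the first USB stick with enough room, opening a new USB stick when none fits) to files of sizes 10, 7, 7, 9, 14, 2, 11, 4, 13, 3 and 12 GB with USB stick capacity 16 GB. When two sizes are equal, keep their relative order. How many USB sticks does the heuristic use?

Sorted descending: 14, 13, 12, 11, 10, 9, 7, 7, 4, 3, 2.
  14 → USB stick 1 (new)  [load 14/16]
  13 → USB stick 2 (new)  [load 13/16]
  12 → USB stick 3 (new)  [load 12/16]
  11 → USB stick 4 (new)  [load 11/16]
  10 → USB stick 5 (new)  [load 10/16]
  9 → USB stick 6 (new)  [load 9/16]
  7 → USB stick 6  [load 16/16]
  7 → USB stick 7 (new)  [load 7/16]
  4 → USB stick 3  [load 16/16]
  3 → USB stick 2  [load 16/16]
  2 → USB stick 1  [load 16/16]
7 USB sticks opened.

7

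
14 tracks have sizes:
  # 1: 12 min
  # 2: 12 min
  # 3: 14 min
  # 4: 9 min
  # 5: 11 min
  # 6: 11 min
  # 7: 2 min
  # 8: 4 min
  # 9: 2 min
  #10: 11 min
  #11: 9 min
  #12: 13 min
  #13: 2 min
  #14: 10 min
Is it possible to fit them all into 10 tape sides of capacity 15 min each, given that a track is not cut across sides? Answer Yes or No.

A valid assignment using 10 tape sides:
  side 1: 14 = 14
  side 2: 13 + 2 = 15
  side 3: 12 + 2 = 14
  side 4: 12 + 2 = 14
  side 5: 11 + 4 = 15
  side 6: 11 = 11
  side 7: 11 = 11
  side 8: 10 = 10
  side 9: 9 = 9
  side 10: 9 = 9
Every load is within 15 min, so 10 tape sides suffice.

Yes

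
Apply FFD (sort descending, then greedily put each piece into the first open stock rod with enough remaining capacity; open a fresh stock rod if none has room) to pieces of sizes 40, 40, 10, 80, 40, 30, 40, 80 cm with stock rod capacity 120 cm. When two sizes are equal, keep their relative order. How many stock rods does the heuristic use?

3

Sorted descending: 80, 80, 40, 40, 40, 40, 30, 10.
  80 → stock rod 1 (new)  [load 80/120]
  80 → stock rod 2 (new)  [load 80/120]
  40 → stock rod 1  [load 120/120]
  40 → stock rod 2  [load 120/120]
  40 → stock rod 3 (new)  [load 40/120]
  40 → stock rod 3  [load 80/120]
  30 → stock rod 3  [load 110/120]
  10 → stock rod 3  [load 120/120]
3 stock rods opened.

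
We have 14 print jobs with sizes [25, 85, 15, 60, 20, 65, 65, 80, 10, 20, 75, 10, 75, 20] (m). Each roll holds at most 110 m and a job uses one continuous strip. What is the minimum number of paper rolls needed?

Total = 85 + 80 + 75 + 75 + 65 + 65 + 60 + 25 + 20 + 20 + 20 + 15 + 10 + 10 = 625 m.
Lower bound: ⌈625/110⌉ = 6 paper rolls.
Also, 7 print jobs each exceed 55 m, and no two of those can share a roll, so at least 7 paper rolls are needed.
A packing using 7 paper rolls:
  roll 1: 85 + 25 = 110
  roll 2: 80 + 20 + 10 = 110
  roll 3: 75 + 20 + 15 = 110
  roll 4: 75 + 20 + 10 = 105
  roll 5: 65 = 65
  roll 6: 65 = 65
  roll 7: 60 = 60
This matches the lower bound, so 7 is optimal.

7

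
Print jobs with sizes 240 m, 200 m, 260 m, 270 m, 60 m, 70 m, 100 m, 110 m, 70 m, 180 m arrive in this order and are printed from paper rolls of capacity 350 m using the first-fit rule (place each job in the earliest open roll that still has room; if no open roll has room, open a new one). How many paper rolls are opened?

  240 → roll 1 (new)  [load 240/350]
  200 → roll 2 (new)  [load 200/350]
  260 → roll 3 (new)  [load 260/350]
  270 → roll 4 (new)  [load 270/350]
  60 → roll 1  [load 300/350]
  70 → roll 2  [load 270/350]
  100 → roll 5 (new)  [load 100/350]
  110 → roll 5  [load 210/350]
  70 → roll 2  [load 340/350]
  180 → roll 6 (new)  [load 180/350]
6 paper rolls opened.

6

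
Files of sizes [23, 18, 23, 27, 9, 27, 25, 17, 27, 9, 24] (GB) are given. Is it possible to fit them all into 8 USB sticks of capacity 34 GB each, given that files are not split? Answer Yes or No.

Total = 229 GB; ⌈229/34⌉ = 7.
8 files each exceed half the capacity and cannot share a USB stick, forcing at least 8 USB sticks.
The bound of 8 does not rule out 8, but exhaustive search shows no assignment into 8 USB sticks of capacity 34 GB exists — the minimum is 9.

No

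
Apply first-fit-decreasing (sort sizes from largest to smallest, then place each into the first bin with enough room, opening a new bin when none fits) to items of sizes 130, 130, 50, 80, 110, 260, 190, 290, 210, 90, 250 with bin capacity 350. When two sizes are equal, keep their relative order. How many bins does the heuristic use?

6

Sorted descending: 290, 260, 250, 210, 190, 130, 130, 110, 90, 80, 50.
  290 → bin 1 (new)  [load 290/350]
  260 → bin 2 (new)  [load 260/350]
  250 → bin 3 (new)  [load 250/350]
  210 → bin 4 (new)  [load 210/350]
  190 → bin 5 (new)  [load 190/350]
  130 → bin 4  [load 340/350]
  130 → bin 5  [load 320/350]
  110 → bin 6 (new)  [load 110/350]
  90 → bin 2  [load 350/350]
  80 → bin 3  [load 330/350]
  50 → bin 1  [load 340/350]
6 bins opened.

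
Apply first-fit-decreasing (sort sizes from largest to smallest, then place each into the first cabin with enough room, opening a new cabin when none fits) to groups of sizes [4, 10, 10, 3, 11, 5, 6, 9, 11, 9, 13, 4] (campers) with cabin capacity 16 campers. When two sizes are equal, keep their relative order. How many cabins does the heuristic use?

7

Sorted descending: 13, 11, 11, 10, 10, 9, 9, 6, 5, 4, 4, 3.
  13 → cabin 1 (new)  [load 13/16]
  11 → cabin 2 (new)  [load 11/16]
  11 → cabin 3 (new)  [load 11/16]
  10 → cabin 4 (new)  [load 10/16]
  10 → cabin 5 (new)  [load 10/16]
  9 → cabin 6 (new)  [load 9/16]
  9 → cabin 7 (new)  [load 9/16]
  6 → cabin 4  [load 16/16]
  5 → cabin 2  [load 16/16]
  4 → cabin 3  [load 15/16]
  4 → cabin 5  [load 14/16]
  3 → cabin 1  [load 16/16]
7 cabins opened.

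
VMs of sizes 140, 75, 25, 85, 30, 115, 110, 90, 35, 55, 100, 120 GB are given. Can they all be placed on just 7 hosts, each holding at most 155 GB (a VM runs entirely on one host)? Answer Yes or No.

No

Total = 980 GB; ⌈980/155⌉ = 7.
The bound of 7 does not rule out 7, but exhaustive search shows no assignment into 7 hosts of capacity 155 GB exists — the minimum is 8.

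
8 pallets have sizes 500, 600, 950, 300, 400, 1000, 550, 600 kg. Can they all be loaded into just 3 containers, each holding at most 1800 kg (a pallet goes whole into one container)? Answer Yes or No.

Yes

A valid assignment using 3 containers:
  container 1: 1000 + 600 = 1600
  container 2: 950 + 600 = 1550
  container 3: 550 + 500 + 400 + 300 = 1750
Every load is within 1800 kg, so 3 containers suffice.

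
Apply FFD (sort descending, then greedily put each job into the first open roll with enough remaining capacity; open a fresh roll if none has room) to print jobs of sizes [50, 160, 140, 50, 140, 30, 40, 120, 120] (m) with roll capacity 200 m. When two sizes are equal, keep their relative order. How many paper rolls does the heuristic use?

Sorted descending: 160, 140, 140, 120, 120, 50, 50, 40, 30.
  160 → roll 1 (new)  [load 160/200]
  140 → roll 2 (new)  [load 140/200]
  140 → roll 3 (new)  [load 140/200]
  120 → roll 4 (new)  [load 120/200]
  120 → roll 5 (new)  [load 120/200]
  50 → roll 2  [load 190/200]
  50 → roll 3  [load 190/200]
  40 → roll 1  [load 200/200]
  30 → roll 4  [load 150/200]
5 paper rolls opened.

5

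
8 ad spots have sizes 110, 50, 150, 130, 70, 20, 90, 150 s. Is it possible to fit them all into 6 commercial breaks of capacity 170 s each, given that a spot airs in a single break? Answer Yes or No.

Yes

A valid assignment using 5 commercial breaks:
  break 1: 150 + 20 = 170
  break 2: 150 = 150
  break 3: 130 = 130
  break 4: 110 + 50 = 160
  break 5: 90 + 70 = 160
That uses only 5 ≤ 6, so 6 commercial breaks are enough.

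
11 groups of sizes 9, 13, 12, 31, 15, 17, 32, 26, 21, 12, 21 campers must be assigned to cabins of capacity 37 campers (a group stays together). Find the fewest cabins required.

Total = 32 + 31 + 26 + 21 + 21 + 17 + 15 + 13 + 12 + 12 + 9 = 209 campers.
Lower bound: ⌈209/37⌉ = 6 cabins.
A packing using 7 cabins:
  cabin 1: 32 = 32
  cabin 2: 31 = 31
  cabin 3: 26 + 9 = 35
  cabin 4: 21 + 15 = 36
  cabin 5: 21 + 13 = 34
  cabin 6: 17 + 12 = 29
  cabin 7: 12 = 12
No arrangement into 6 cabins stays within capacity, so 7 is optimal.

7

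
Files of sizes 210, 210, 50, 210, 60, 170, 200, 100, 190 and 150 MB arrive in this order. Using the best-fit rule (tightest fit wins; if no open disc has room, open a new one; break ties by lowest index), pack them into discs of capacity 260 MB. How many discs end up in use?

  210 → disc 1 (new)  [load 210/260]
  210 → disc 2 (new)  [load 210/260]
  50 → disc 1  [load 260/260]
  210 → disc 3 (new)  [load 210/260]
  60 → disc 4 (new)  [load 60/260]
  170 → disc 4  [load 230/260]
  200 → disc 5 (new)  [load 200/260]
  100 → disc 6 (new)  [load 100/260]
  190 → disc 7 (new)  [load 190/260]
  150 → disc 6  [load 250/260]
7 discs opened.

7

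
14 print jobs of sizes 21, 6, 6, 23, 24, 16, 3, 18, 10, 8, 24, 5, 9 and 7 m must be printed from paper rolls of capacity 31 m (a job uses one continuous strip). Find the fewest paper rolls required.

Total = 24 + 24 + 23 + 21 + 18 + 16 + 10 + 9 + 8 + 7 + 6 + 6 + 5 + 3 = 180 m.
Lower bound: ⌈180/31⌉ = 6 paper rolls.
A packing using 6 paper rolls:
  roll 1: 24 + 7 = 31
  roll 2: 24 + 6 = 30
  roll 3: 23 + 8 = 31
  roll 4: 21 + 10 = 31
  roll 5: 18 + 9 + 3 = 30
  roll 6: 16 + 6 + 5 = 27
This matches the lower bound, so 6 is optimal.

6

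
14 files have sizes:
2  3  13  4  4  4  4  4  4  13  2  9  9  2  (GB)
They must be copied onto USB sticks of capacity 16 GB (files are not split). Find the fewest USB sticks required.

Total = 13 + 13 + 9 + 9 + 4 + 4 + 4 + 4 + 4 + 4 + 3 + 2 + 2 + 2 = 77 GB.
Lower bound: ⌈77/16⌉ = 5 USB sticks.
A packing using 5 USB sticks:
  USB stick 1: 13 + 3 = 16
  USB stick 2: 13 + 2 = 15
  USB stick 3: 9 + 4 + 2 = 15
  USB stick 4: 9 + 4 + 2 = 15
  USB stick 5: 4 + 4 + 4 + 4 = 16
This matches the lower bound, so 5 is optimal.

5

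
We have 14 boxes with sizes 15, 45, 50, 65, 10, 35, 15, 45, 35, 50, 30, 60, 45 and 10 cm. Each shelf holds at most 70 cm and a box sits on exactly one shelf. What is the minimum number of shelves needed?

9

Total = 65 + 60 + 50 + 50 + 45 + 45 + 45 + 35 + 35 + 30 + 15 + 15 + 10 + 10 = 510 cm.
Lower bound: ⌈510/70⌉ = 8 shelves.
A packing using 9 shelves:
  shelf 1: 65 = 65
  shelf 2: 60 + 10 = 70
  shelf 3: 50 + 15 = 65
  shelf 4: 50 + 15 = 65
  shelf 5: 45 + 10 = 55
  shelf 6: 45 = 45
  shelf 7: 45 = 45
  shelf 8: 35 + 35 = 70
  shelf 9: 30 = 30
No arrangement into 8 shelves stays within capacity, so 9 is optimal.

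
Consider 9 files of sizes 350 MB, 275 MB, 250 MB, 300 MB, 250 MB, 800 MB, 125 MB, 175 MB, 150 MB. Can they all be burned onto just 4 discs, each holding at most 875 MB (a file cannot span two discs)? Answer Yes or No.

A valid assignment using 4 discs:
  disc 1: 800 = 800
  disc 2: 350 + 300 + 175 = 825
  disc 3: 275 + 250 + 250 = 775
  disc 4: 150 + 125 = 275
Every load is within 875 MB, so 4 discs suffice.

Yes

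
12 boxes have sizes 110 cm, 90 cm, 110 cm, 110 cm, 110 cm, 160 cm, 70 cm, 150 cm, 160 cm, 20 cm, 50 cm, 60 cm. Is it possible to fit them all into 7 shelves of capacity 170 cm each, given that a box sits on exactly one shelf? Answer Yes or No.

No

Total = 1200 cm; ⌈1200/170⌉ = 8.
At least 8 shelves are required, but only 7 are allowed.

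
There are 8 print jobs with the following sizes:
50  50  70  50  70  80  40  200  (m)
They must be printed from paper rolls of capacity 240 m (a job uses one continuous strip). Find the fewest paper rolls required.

Total = 200 + 80 + 70 + 70 + 50 + 50 + 50 + 40 = 610 m.
Lower bound: ⌈610/240⌉ = 3 paper rolls.
A packing using 3 paper rolls:
  roll 1: 200 + 40 = 240
  roll 2: 80 + 70 + 70 = 220
  roll 3: 50 + 50 + 50 = 150
This matches the lower bound, so 3 is optimal.

3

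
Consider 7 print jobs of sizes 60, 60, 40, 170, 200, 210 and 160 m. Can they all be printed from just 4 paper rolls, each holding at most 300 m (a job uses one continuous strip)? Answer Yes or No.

Yes

A valid assignment using 4 paper rolls:
  roll 1: 210 + 60 = 270
  roll 2: 200 + 60 + 40 = 300
  roll 3: 170 = 170
  roll 4: 160 = 160
Every load is within 300 m, so 4 paper rolls suffice.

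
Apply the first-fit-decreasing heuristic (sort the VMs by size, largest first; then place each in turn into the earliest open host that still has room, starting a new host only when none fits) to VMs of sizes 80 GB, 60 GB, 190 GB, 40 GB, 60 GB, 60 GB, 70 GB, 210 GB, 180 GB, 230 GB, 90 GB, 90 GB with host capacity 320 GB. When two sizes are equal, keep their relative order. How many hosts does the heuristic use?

Sorted descending: 230, 210, 190, 180, 90, 90, 80, 70, 60, 60, 60, 40.
  230 → host 1 (new)  [load 230/320]
  210 → host 2 (new)  [load 210/320]
  190 → host 3 (new)  [load 190/320]
  180 → host 4 (new)  [load 180/320]
  90 → host 1  [load 320/320]
  90 → host 2  [load 300/320]
  80 → host 3  [load 270/320]
  70 → host 4  [load 250/320]
  60 → host 4  [load 310/320]
  60 → host 5 (new)  [load 60/320]
  60 → host 5  [load 120/320]
  40 → host 3  [load 310/320]
5 hosts opened.

5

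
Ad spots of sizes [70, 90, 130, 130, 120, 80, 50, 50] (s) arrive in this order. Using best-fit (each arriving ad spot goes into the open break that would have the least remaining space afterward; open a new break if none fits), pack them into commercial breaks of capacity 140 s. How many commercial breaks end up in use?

6

  70 → break 1 (new)  [load 70/140]
  90 → break 2 (new)  [load 90/140]
  130 → break 3 (new)  [load 130/140]
  130 → break 4 (new)  [load 130/140]
  120 → break 5 (new)  [load 120/140]
  80 → break 6 (new)  [load 80/140]
  50 → break 2  [load 140/140]
  50 → break 6  [load 130/140]
6 commercial breaks opened.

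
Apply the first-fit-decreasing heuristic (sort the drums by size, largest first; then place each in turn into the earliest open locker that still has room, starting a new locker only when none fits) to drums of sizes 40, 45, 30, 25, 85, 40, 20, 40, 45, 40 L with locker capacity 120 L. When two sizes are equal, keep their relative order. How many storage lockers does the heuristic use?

4

Sorted descending: 85, 45, 45, 40, 40, 40, 40, 30, 25, 20.
  85 → locker 1 (new)  [load 85/120]
  45 → locker 2 (new)  [load 45/120]
  45 → locker 2  [load 90/120]
  40 → locker 3 (new)  [load 40/120]
  40 → locker 3  [load 80/120]
  40 → locker 3  [load 120/120]
  40 → locker 4 (new)  [load 40/120]
  30 → locker 1  [load 115/120]
  25 → locker 2  [load 115/120]
  20 → locker 4  [load 60/120]
4 storage lockers opened.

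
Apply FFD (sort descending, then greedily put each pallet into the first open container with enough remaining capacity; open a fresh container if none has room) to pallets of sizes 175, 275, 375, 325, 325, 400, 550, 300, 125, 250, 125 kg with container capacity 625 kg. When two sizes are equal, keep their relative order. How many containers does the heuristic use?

6

Sorted descending: 550, 400, 375, 325, 325, 300, 275, 250, 175, 125, 125.
  550 → container 1 (new)  [load 550/625]
  400 → container 2 (new)  [load 400/625]
  375 → container 3 (new)  [load 375/625]
  325 → container 4 (new)  [load 325/625]
  325 → container 5 (new)  [load 325/625]
  300 → container 4  [load 625/625]
  275 → container 5  [load 600/625]
  250 → container 3  [load 625/625]
  175 → container 2  [load 575/625]
  125 → container 6 (new)  [load 125/625]
  125 → container 6  [load 250/625]
6 containers opened.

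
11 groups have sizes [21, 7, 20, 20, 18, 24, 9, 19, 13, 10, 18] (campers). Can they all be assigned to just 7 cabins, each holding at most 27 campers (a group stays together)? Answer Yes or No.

No

Total = 179 campers; ⌈179/27⌉ = 7.
The bound of 7 does not rule out 7, but exhaustive search shows no assignment into 7 cabins of capacity 27 campers exists — the minimum is 8.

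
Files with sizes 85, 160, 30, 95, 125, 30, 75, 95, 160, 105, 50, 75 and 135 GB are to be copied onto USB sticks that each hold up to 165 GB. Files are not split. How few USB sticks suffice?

Total = 160 + 160 + 135 + 125 + 105 + 95 + 95 + 85 + 75 + 75 + 50 + 30 + 30 = 1220 GB.
Lower bound: ⌈1220/165⌉ = 8 USB sticks.
A packing using 9 USB sticks:
  USB stick 1: 160 = 160
  USB stick 2: 160 = 160
  USB stick 3: 135 + 30 = 165
  USB stick 4: 125 + 30 = 155
  USB stick 5: 105 + 50 = 155
  USB stick 6: 95 = 95
  USB stick 7: 95 = 95
  USB stick 8: 85 + 75 = 160
  USB stick 9: 75 = 75
No arrangement into 8 USB sticks stays within capacity, so 9 is optimal.

9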